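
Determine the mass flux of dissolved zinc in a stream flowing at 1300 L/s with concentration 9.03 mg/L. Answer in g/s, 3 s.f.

11.7 g/s

1300 L/s = 1.3 m³/s.
Mass flux = Q·C = 1.3 m³/s × 9.03 g/m³ = 11.74 g/s.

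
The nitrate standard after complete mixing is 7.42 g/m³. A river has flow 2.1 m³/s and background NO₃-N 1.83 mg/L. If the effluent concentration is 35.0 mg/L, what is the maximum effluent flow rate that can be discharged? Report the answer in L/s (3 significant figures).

Mass balance at complete mixing: C_std·(Q_w + Q_r) = Q_w·C_e + Q_r·C_b.
Rearranging, Q_w = Q_r·(C_std − C_b)/(C_e − C_std) = 2.1·(7.42 − 1.83) / (35 − 7.42) = 0.4256 m³/s.
= 425.6 L/s.

426 L/s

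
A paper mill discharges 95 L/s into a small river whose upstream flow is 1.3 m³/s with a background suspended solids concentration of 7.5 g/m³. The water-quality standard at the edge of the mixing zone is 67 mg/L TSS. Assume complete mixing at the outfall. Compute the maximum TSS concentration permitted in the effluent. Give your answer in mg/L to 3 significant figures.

95 L/s = 0.095 m³/s.
Mass balance: 67·1.395 = 0.095·Cₑ + 1.3·7.5.
Cₑ = (93.47 − 9.75) / 0.095 = 881.2 mg/L.

881 mg/L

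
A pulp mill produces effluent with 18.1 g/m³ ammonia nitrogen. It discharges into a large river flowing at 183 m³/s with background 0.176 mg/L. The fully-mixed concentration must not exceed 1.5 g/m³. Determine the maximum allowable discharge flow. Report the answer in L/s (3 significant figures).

14600 L/s

Mass balance at complete mixing: C_std·(Q_w + Q_r) = Q_w·C_e + Q_r·C_b.
Rearranging, Q_w = Q_r·(C_std − C_b)/(C_e − C_std) = 183·(1.5 − 0.176) / (18.1 − 1.5) = 14.6 m³/s.
= 1.46e+04 L/s.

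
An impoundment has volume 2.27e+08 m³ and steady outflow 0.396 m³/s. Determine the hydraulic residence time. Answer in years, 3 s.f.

18.2 yr

Q = 0.396 m³/s × 3.156e+07 s/yr = 1.25e+07 m³/yr.
Hydraulic residence time τ = V/Q = 2.27e+08/1.25e+07 = 18.16 yr.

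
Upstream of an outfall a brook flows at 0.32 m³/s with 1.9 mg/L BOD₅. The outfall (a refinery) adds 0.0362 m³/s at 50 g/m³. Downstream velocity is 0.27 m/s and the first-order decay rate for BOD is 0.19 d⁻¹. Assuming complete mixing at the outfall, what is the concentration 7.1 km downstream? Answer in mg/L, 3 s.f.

After complete mixing, C₀ = (0.0362·50 + 0.32·1.9) / 0.3562 = 6.788 mg/L.
Travel time t = 7100 m / 0.27 m/s = 2.63e+04 s = 0.3044 d.
C = 6.788·exp(−0.19·0.3044) = 6.788·0.9438 = 6.407 mg/L.

6.41 mg/L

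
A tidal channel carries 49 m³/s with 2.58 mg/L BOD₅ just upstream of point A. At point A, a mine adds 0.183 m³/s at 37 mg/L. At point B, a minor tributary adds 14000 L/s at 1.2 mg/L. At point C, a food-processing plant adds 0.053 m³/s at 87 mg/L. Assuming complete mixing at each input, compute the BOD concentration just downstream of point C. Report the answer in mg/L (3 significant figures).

2.44 mg/L

After input A: C = (49·2.58 + 0.183·37) / 49.18 = 2.708 mg/L.
14000 L/s = 14 m³/s.
After input B: C = (49.18·2.708 + 14·1.2) / 63.18 = 2.374 mg/L.
After input C: C = (63.18·2.374 + 0.053·87) / 63.24 = 2.445 mg/L.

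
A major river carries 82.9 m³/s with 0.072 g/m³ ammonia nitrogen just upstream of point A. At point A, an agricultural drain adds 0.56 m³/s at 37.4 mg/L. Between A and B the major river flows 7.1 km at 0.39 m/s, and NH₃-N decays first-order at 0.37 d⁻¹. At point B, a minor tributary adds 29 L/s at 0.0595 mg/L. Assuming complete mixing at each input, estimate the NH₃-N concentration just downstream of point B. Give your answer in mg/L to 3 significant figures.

After input A: C = (82.9·0.072 + 0.56·37.4) / 83.46 = 0.3225 mg/L.
Over the 7.1 km reach to input B (t = 1.821e+04 s = 0.2107 d), decay gives C = 0.3225·exp(−0.37·0.2107) = 0.2983 mg/L.
29 L/s = 0.029 m³/s.
After input B: C = (83.46·0.2983 + 0.029·0.0595) / 83.49 = 0.2982 mg/L.

0.298 mg/L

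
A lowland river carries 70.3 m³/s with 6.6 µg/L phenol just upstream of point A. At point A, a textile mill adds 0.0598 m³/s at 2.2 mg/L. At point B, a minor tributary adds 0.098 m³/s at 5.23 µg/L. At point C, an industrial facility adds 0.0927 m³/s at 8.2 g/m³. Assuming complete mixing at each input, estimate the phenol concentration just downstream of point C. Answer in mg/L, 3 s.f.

0.0192 mg/L

6.6 µg/L = 0.0066 mg/L.
After input A: C = (70.3·0.0066 + 0.0598·2.2) / 70.36 = 0.008464 mg/L.
5.23 µg/L = 0.00523 mg/L.
After input B: C = (70.36·0.008464 + 0.098·0.00523) / 70.46 = 0.00846 mg/L.
After input C: C = (70.46·0.00846 + 0.0927·8.2) / 70.55 = 0.01922 mg/L.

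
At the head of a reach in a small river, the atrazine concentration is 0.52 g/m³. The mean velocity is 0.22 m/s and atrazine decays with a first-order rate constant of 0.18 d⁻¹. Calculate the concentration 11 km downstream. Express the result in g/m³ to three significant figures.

Travel time t = 11 km / 0.22 m/s = 1.1e+04/0.22 = 5e+04 s = 0.5787 d.
First-order decay: C = 0.52·exp(−0.18·0.5787) = 0.52·0.9011 = 0.4686 g/m³.

0.469 g/m³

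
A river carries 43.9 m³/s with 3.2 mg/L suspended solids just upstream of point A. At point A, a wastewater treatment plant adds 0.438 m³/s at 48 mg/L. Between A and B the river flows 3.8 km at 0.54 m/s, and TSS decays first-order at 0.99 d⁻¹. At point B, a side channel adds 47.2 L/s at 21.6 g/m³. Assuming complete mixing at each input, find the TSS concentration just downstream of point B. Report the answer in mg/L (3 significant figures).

After input A: C = (43.9·3.2 + 0.438·48) / 44.34 = 3.643 mg/L.
Over the 3.8 km reach to input B (t = 7037 s = 0.08145 d), decay gives C = 3.643·exp(−0.99·0.08145) = 3.36 mg/L.
47.2 L/s = 0.0472 m³/s.
After input B: C = (44.34·3.36 + 0.0472·21.6) / 44.39 = 3.38 mg/L.

3.38 mg/L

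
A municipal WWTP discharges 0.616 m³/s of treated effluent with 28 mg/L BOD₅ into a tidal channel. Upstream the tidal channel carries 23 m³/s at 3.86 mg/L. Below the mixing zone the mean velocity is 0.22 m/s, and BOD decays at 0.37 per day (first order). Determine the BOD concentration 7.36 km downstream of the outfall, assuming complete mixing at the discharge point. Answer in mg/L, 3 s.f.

After complete mixing, C₀ = (0.616·28 + 23·3.86) / 23.62 = 4.49 mg/L.
Travel time t = 7360 m / 0.22 m/s = 3.345e+04 s = 0.3872 d.
C = 4.49·exp(−0.37·0.3872) = 4.49·0.8665 = 3.89 mg/L.

3.89 mg/L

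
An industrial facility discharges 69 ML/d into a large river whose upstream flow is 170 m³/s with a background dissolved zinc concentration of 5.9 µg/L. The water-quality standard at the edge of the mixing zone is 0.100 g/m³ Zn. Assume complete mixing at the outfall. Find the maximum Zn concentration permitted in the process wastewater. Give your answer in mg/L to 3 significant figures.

20.1 mg/L

69 ML/d = 0.7986 m³/s.
5.9 µg/L = 0.0059 mg/L.
Mass balance: 0.1·170.8 = 0.7986·Cₑ + 170·0.0059.
Cₑ = (17.08 − 1.003) / 0.7986 = 20.13 mg/L.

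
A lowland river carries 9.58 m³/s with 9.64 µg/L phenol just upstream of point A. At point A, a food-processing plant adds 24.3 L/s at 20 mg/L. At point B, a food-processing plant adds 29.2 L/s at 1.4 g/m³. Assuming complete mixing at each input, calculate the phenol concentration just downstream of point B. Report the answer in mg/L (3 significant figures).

0.0643 mg/L

9.64 µg/L = 0.00964 mg/L.
24.3 L/s = 0.0243 m³/s.
After input A: C = (9.58·0.00964 + 0.0243·20) / 9.604 = 0.06022 mg/L.
29.2 L/s = 0.0292 m³/s.
After input B: C = (9.604·0.06022 + 0.0292·1.4) / 9.633 = 0.06428 mg/L.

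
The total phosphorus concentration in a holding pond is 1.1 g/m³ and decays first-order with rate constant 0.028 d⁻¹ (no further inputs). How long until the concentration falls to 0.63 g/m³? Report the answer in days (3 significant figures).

19.9 d

t = ln(C₀/C)/k = ln(1.1/0.63)/0.028 = 0.5573/0.028 = 19.91 d.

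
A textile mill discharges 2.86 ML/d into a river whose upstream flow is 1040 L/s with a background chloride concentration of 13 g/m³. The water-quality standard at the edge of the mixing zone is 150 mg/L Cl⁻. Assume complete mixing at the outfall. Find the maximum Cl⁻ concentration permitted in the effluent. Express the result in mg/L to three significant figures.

2.86 ML/d = 0.0331 m³/s.
1040 L/s = 1.04 m³/s.
Mass balance: 150·1.073 = 0.0331·Cₑ + 1.04·13.
Cₑ = (161 − 13.52) / 0.0331 = 4454 mg/L.

4450 mg/L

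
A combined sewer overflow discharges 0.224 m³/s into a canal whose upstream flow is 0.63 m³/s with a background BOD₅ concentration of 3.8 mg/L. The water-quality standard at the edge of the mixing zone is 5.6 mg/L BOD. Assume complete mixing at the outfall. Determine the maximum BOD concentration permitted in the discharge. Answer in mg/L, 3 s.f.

10.7 mg/L

Mass balance: 5.6·0.854 = 0.224·Cₑ + 0.63·3.8.
Cₑ = (4.782 − 2.394) / 0.224 = 10.66 mg/L.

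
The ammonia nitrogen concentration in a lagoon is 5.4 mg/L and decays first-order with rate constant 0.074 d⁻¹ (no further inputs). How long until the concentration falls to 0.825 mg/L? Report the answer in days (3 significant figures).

25.4 d

t = ln(C₀/C)/k = ln(5.4/0.825)/0.074 = 1.879/0.074 = 25.39 d.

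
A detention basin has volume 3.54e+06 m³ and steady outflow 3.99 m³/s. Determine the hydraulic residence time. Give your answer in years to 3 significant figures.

Q = 3.99 m³/s × 3.156e+07 s/yr = 1.259e+08 m³/yr.
Hydraulic residence time τ = V/Q = 3.54e+06/1.259e+08 = 0.02811 yr.

0.0281 yr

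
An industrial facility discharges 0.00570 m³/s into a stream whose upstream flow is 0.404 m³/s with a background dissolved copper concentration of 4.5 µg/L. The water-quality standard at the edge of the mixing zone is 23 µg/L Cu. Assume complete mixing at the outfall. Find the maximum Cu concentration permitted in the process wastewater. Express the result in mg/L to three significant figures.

4.5 µg/L = 0.0045 mg/L.
23 µg/L = 0.023 mg/L.
Mass balance: 0.023·0.4097 = 0.0057·Cₑ + 0.404·0.0045.
Cₑ = (0.009423 − 0.001818) / 0.0057 = 1.334 mg/L.

1.33 mg/L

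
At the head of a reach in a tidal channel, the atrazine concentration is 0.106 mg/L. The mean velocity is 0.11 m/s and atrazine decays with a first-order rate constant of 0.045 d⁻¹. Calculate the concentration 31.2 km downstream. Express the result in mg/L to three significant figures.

0.0914 mg/L

Travel time t = 31.2 km / 0.11 m/s = 3.12e+04/0.11 = 2.836e+05 s = 3.283 d.
First-order decay: C = 0.106·exp(−0.045·3.283) = 0.106·0.8627 = 0.09144 mg/L.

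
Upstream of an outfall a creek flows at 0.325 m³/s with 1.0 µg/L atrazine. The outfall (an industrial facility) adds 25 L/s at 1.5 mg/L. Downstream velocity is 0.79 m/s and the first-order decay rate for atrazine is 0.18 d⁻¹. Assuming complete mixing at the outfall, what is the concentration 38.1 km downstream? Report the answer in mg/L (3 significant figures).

0.0977 mg/L

25 L/s = 0.025 m³/s.
1.0 µg/L = 0.001 mg/L.
After complete mixing, C₀ = (0.025·1.5 + 0.325·0.001) / 0.35 = 0.1081 mg/L.
Travel time t = 3.81e+04 m / 0.79 m/s = 4.823e+04 s = 0.5582 d.
C = 0.1081·exp(−0.18·0.5582) = 0.1081·0.9044 = 0.09774 mg/L.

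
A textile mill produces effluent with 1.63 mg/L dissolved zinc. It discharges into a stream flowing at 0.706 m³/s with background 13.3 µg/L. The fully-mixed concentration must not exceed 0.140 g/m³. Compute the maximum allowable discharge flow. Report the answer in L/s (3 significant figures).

13.3 µg/L = 0.0133 mg/L.
Mass balance at complete mixing: C_std·(Q_w + Q_r) = Q_w·C_e + Q_r·C_b.
Rearranging, Q_w = Q_r·(C_std − C_b)/(C_e − C_std) = 0.706·(0.14 − 0.0133) / (1.63 − 0.14) = 0.06003 m³/s.
= 60.03 L/s.

60.0 L/s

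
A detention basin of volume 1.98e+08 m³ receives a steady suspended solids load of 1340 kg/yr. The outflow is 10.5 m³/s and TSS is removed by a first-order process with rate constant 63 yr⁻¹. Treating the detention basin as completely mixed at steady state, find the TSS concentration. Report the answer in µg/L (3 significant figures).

0.105 µg/L

Outflow Q = 10.5 m³/s × 3.156e+07 s/yr = 3.314e+08 m³/yr.
Steady-state CSTR mass balance: W = Q·C + k·V·C, so C = W/(Q + kV).
Q + kV = 3.314e+08 + 63·1.98e+08 = 1.281e+10 m³/yr.
C = 1340/1.281e+10 = 1.046e-07 kg/m³ = 0.0001046 mg/L = 0.1046 µg/L.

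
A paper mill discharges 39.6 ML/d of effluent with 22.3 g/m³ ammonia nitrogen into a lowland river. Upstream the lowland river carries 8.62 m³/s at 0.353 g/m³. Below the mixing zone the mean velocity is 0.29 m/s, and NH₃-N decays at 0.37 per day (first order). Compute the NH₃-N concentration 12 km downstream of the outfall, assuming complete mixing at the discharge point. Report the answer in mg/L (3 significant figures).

1.22 mg/L

39.6 ML/d = 0.4583 m³/s.
After complete mixing, C₀ = (0.4583·22.3 + 8.62·0.353) / 9.078 = 1.461 mg/L.
Travel time t = 1.2e+04 m / 0.29 m/s = 4.138e+04 s = 0.4789 d.
C = 1.461·exp(−0.37·0.4789) = 1.461·0.8376 = 1.224 mg/L.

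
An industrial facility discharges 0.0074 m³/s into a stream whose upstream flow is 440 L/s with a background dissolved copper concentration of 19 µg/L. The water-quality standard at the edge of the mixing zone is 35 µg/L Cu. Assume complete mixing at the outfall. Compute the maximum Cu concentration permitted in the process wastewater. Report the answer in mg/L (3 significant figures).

0.986 mg/L

440 L/s = 0.44 m³/s.
19 µg/L = 0.019 mg/L.
35 µg/L = 0.035 mg/L.
Mass balance: 0.035·0.4474 = 0.0074·Cₑ + 0.44·0.019.
Cₑ = (0.01566 − 0.00836) / 0.0074 = 0.9864 mg/L.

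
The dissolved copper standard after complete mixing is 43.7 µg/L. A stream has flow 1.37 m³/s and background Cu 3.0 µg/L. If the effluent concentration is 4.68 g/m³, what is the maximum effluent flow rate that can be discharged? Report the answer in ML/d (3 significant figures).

1.04 ML/d

3.0 µg/L = 0.003 mg/L.
43.7 µg/L = 0.0437 mg/L.
Mass balance at complete mixing: C_std·(Q_w + Q_r) = Q_w·C_e + Q_r·C_b.
Rearranging, Q_w = Q_r·(C_std − C_b)/(C_e − C_std) = 1.37·(0.0437 − 0.003) / (4.68 − 0.0437) = 0.01203 m³/s.
= 1.039 ML/d.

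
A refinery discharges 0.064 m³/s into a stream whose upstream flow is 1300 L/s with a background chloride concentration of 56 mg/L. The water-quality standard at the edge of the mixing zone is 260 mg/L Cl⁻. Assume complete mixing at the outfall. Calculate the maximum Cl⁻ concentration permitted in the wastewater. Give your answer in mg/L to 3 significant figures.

4400 mg/L

1300 L/s = 1.3 m³/s.
Mass balance: 260·1.364 = 0.064·Cₑ + 1.3·56.
Cₑ = (354.6 − 72.8) / 0.064 = 4404 mg/L.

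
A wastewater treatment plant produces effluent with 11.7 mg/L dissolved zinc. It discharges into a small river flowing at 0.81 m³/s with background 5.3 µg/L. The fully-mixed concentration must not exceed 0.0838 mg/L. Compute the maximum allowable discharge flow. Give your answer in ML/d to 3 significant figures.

5.3 µg/L = 0.0053 mg/L.
Mass balance at complete mixing: C_std·(Q_w + Q_r) = Q_w·C_e + Q_r·C_b.
Rearranging, Q_w = Q_r·(C_std − C_b)/(C_e − C_std) = 0.81·(0.0838 − 0.0053) / (11.7 − 0.0838) = 0.005474 m³/s.
= 0.4729 ML/d.

0.473 ML/d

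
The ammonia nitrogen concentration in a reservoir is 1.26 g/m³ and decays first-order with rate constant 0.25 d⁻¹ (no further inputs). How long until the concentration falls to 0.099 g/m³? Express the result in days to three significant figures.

10.2 d

t = ln(C₀/C)/k = ln(1.26/0.099)/0.25 = 2.544/0.25 = 10.17 d.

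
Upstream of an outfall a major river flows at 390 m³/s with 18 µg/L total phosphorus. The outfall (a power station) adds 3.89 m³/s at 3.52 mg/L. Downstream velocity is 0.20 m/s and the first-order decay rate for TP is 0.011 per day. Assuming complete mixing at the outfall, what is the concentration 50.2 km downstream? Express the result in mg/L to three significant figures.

0.0509 mg/L

18 µg/L = 0.018 mg/L.
After complete mixing, C₀ = (3.89·3.52 + 390·0.018) / 393.9 = 0.05259 mg/L.
Travel time t = 5.02e+04 m / 0.20 m/s = 2.51e+05 s = 2.905 d.
C = 0.05259·exp(−0.011·2.905) = 0.05259·0.9685 = 0.05093 mg/L.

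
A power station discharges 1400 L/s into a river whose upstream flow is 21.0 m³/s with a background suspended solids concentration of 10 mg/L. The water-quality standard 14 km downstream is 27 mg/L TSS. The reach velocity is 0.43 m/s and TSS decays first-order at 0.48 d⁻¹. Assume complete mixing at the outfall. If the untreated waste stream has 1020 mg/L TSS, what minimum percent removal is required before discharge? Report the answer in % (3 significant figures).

1400 L/s = 1.4 m³/s.
Travel time to the compliance point: t = 1.4e+04/0.43 = 3.256e+04 s = 0.3768 d; decay factor exp(−0.48·0.3768) = 0.8345.
So the concentration just after mixing may be at most 27/0.8345 = 32.35 mg/L.
Mass balance: 32.35·22.4 = 1.4·Cₑ + 21·10.
Cₑ = (724.7 − 210) / 1.4 = 367.7 mg/L.
Required removal = 1 − 367.7/1020 = 63.96 %.

64.0 %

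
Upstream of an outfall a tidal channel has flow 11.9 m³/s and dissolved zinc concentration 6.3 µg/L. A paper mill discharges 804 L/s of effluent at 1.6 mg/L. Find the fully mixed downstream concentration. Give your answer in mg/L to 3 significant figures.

0.107 mg/L

804 L/s = 0.804 m³/s.
6.3 µg/L = 0.0063 mg/L.
By mass balance at complete mixing, C = (0.804·1.6 + 11.9·0.0063) / (0.804 + 11.9) = 1.361/12.7 = 0.1072 mg/L.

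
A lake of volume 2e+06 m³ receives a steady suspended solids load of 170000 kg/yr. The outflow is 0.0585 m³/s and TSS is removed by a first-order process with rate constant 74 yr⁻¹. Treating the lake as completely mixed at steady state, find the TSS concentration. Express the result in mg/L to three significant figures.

1.13 mg/L

Outflow Q = 0.0585 m³/s × 3.156e+07 s/yr = 1.846e+06 m³/yr.
Steady-state CSTR mass balance: W = Q·C + k·V·C, so C = W/(Q + kV).
Q + kV = 1.846e+06 + 74·2e+06 = 1.498e+08 m³/yr.
C = 170000/1.498e+08 = 0.001134 kg/m³ = 1.134 mg/L.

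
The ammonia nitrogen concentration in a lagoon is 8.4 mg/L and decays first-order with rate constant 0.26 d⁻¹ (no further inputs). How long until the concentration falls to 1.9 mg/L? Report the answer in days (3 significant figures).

5.72 d

t = ln(C₀/C)/k = ln(8.4/1.9)/0.26 = 1.486/0.26 = 5.717 d.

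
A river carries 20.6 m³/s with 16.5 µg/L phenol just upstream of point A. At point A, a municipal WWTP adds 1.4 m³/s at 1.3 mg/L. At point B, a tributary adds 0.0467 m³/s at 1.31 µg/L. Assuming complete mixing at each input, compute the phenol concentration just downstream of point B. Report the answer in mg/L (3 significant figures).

0.0980 mg/L

16.5 µg/L = 0.0165 mg/L.
After input A: C = (20.6·0.0165 + 1.4·1.3) / 22 = 0.09818 mg/L.
1.31 µg/L = 0.00131 mg/L.
After input B: C = (22·0.09818 + 0.0467·0.00131) / 22.05 = 0.09797 mg/L.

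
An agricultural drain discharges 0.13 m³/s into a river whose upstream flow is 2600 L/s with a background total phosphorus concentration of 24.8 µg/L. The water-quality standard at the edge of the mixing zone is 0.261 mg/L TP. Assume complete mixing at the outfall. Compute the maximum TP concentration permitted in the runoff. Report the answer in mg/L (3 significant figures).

4.99 mg/L

2600 L/s = 2.6 m³/s.
24.8 µg/L = 0.0248 mg/L.
Mass balance: 0.261·2.73 = 0.13·Cₑ + 2.6·0.0248.
Cₑ = (0.7125 − 0.06448) / 0.13 = 4.985 mg/L.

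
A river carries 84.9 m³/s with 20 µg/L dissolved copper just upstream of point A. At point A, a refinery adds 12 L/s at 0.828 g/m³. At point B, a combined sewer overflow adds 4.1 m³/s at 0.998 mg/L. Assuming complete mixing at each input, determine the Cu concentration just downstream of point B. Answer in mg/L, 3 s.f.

0.0652 mg/L

20 µg/L = 0.02 mg/L.
12 L/s = 0.012 m³/s.
After input A: C = (84.9·0.02 + 0.012·0.828) / 84.91 = 0.02011 mg/L.
After input B: C = (84.91·0.02011 + 4.1·0.998) / 89.01 = 0.06516 mg/L.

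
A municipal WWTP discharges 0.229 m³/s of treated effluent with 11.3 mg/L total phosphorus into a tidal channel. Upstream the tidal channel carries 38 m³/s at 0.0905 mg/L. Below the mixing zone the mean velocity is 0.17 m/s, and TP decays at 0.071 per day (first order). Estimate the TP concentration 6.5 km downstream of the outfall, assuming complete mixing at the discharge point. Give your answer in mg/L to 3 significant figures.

After complete mixing, C₀ = (0.229·11.3 + 38·0.0905) / 38.23 = 0.1576 mg/L.
Travel time t = 6500 m / 0.17 m/s = 3.824e+04 s = 0.4425 d.
C = 0.1576·exp(−0.071·0.4425) = 0.1576·0.9691 = 0.1528 mg/L.

0.153 mg/L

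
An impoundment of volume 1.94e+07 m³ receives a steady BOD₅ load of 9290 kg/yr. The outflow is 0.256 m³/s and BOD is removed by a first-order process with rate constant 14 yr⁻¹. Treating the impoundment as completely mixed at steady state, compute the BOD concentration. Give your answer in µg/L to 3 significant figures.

Outflow Q = 0.256 m³/s × 3.156e+07 s/yr = 8.079e+06 m³/yr.
Steady-state CSTR mass balance: W = Q·C + k·V·C, so C = W/(Q + kV).
Q + kV = 8.079e+06 + 14·1.94e+07 = 2.797e+08 m³/yr.
C = 9290/2.797e+08 = 3.322e-05 kg/m³ = 0.03322 mg/L = 33.22 µg/L.

33.2 µg/L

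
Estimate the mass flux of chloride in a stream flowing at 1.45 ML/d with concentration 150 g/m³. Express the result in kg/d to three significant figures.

217 kg/d

1.45 ML/d = 0.01678 m³/s.
Mass flux = Q·C = 0.01678 m³/s × 150 g/m³ = 2.517 g/s.
= 2.517 g/s × 86.4 = 217.5 kg/d.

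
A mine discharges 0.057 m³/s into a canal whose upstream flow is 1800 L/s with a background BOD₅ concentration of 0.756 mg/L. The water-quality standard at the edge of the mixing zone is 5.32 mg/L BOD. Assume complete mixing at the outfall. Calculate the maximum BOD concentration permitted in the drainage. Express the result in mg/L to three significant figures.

149 mg/L

1800 L/s = 1.8 m³/s.
Mass balance: 5.32·1.857 = 0.057·Cₑ + 1.8·0.756.
Cₑ = (9.879 − 1.361) / 0.057 = 149.4 mg/L.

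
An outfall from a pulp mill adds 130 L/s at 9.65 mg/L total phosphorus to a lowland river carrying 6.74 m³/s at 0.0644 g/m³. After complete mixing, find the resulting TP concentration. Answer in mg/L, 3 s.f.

0.246 mg/L

130 L/s = 0.13 m³/s.
Flow-weighted mixing gives C = (0.13·9.65 + 6.74·0.0644) / (0.13 + 6.74) = 1.689/6.87 = 0.2458 mg/L.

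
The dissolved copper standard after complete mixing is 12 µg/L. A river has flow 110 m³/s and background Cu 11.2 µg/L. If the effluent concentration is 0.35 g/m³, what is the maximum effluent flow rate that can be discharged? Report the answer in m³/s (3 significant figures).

0.260 m³/s

11.2 µg/L = 0.0112 mg/L.
12 µg/L = 0.012 mg/L.
Mass balance at complete mixing: C_std·(Q_w + Q_r) = Q_w·C_e + Q_r·C_b.
Rearranging, Q_w = Q_r·(C_std − C_b)/(C_e − C_std) = 110·(0.012 − 0.0112) / (0.35 − 0.012) = 0.2604 m³/s.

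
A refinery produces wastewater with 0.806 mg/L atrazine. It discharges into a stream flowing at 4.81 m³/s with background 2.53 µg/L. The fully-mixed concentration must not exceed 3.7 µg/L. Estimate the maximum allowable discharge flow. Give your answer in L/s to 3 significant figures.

7.01 L/s

2.53 µg/L = 0.00253 mg/L.
3.7 µg/L = 0.0037 mg/L.
Mass balance at complete mixing: C_std·(Q_w + Q_r) = Q_w·C_e + Q_r·C_b.
Rearranging, Q_w = Q_r·(C_std − C_b)/(C_e − C_std) = 4.81·(0.0037 − 0.00253) / (0.806 − 0.0037) = 0.007014 m³/s.
= 7.014 L/s.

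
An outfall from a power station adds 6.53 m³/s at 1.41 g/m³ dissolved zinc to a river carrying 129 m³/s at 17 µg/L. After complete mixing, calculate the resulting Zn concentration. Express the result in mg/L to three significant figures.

17 µg/L = 0.017 mg/L.
Flow-weighted mixing gives C = (6.53·1.41 + 129·0.017) / (6.53 + 129) = 11.4/135.5 = 0.08412 mg/L.

0.0841 mg/L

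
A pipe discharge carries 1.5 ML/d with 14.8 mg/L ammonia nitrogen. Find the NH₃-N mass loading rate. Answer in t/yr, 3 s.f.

8.11 t/yr

1.5 ML/d = 0.01736 m³/s.
Mass flux = Q·C = 0.01736 m³/s × 14.8 g/m³ = 0.2569 g/s.
= 0.2569 g/s × 31.56 = 8.109 t/yr.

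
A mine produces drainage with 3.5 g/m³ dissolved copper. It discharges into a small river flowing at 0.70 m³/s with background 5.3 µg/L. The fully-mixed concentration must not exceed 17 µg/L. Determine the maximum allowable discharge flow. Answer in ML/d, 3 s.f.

0.203 ML/d

5.3 µg/L = 0.0053 mg/L.
17 µg/L = 0.017 mg/L.
Mass balance at complete mixing: C_std·(Q_w + Q_r) = Q_w·C_e + Q_r·C_b.
Rearranging, Q_w = Q_r·(C_std − C_b)/(C_e − C_std) = 0.70·(0.017 − 0.0053) / (3.5 − 0.017) = 0.002351 m³/s.
= 0.2032 ML/d.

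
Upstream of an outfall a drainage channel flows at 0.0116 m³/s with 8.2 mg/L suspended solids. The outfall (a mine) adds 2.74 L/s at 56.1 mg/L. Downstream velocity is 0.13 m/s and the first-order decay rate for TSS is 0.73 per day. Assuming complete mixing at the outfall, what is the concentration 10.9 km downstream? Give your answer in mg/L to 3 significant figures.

8.54 mg/L

2.74 L/s = 0.00274 m³/s.
After complete mixing, C₀ = (0.00274·56.1 + 0.0116·8.2) / 0.01434 = 17.35 mg/L.
Travel time t = 1.09e+04 m / 0.13 m/s = 8.385e+04 s = 0.9704 d.
C = 17.35·exp(−0.73·0.9704) = 17.35·0.4924 = 8.545 mg/L.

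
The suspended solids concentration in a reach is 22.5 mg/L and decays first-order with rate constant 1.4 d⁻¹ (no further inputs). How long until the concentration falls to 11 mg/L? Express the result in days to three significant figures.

0.511 d

t = ln(C₀/C)/k = ln(22.5/11)/1.4 = 0.7156/1.4 = 0.5112 d.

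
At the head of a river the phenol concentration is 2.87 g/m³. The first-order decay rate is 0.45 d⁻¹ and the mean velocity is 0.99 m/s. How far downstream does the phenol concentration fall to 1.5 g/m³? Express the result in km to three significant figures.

123 km

From C = C₀·e^(−kt), t = ln(C₀/C)/k = ln(2.87/1.5)/0.45 = 0.6488/0.45 = 1.442 d.
Distance = v·t = 0.99 m/s × 1.246e+05 s = 1.233e+05 m = 123.3 km.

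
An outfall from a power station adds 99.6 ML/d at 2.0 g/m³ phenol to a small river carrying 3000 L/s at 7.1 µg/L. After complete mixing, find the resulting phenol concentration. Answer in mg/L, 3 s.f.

99.6 ML/d = 1.153 m³/s.
3000 L/s = 3 m³/s.
7.1 µg/L = 0.0071 mg/L.
By mass balance at complete mixing, C = (1.153·2 + 3·0.0071) / (1.153 + 3) = 2.327/4.153 = 0.5603 mg/L.

0.560 mg/L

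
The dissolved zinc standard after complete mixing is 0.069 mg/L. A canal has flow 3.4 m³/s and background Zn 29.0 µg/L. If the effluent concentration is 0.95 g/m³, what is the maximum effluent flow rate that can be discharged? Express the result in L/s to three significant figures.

154 L/s

29.0 µg/L = 0.029 mg/L.
Mass balance at complete mixing: C_std·(Q_w + Q_r) = Q_w·C_e + Q_r·C_b.
Rearranging, Q_w = Q_r·(C_std − C_b)/(C_e − C_std) = 3.4·(0.069 − 0.029) / (0.95 − 0.069) = 0.1544 m³/s.
= 154.4 L/s.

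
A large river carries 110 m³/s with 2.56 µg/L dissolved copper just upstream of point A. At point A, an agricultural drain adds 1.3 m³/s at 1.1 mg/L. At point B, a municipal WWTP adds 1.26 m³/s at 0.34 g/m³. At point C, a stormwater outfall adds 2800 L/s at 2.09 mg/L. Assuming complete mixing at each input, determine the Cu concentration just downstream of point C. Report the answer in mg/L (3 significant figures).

2.56 µg/L = 0.00256 mg/L.
After input A: C = (110·0.00256 + 1.3·1.1) / 111.3 = 0.01538 mg/L.
After input B: C = (111.3·0.01538 + 1.26·0.34) / 112.6 = 0.01901 mg/L.
2800 L/s = 2.8 m³/s.
After input C: C = (112.6·0.01901 + 2.8·2.09) / 115.4 = 0.06928 mg/L.

0.0693 mg/L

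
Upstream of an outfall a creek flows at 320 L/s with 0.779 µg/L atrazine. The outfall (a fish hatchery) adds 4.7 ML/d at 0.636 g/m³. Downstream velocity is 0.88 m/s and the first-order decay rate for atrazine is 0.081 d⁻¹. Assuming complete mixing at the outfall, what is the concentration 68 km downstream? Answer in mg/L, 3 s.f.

0.0866 mg/L

4.7 ML/d = 0.0544 m³/s.
320 L/s = 0.32 m³/s.
0.779 µg/L = 0.000779 mg/L.
After complete mixing, C₀ = (0.0544·0.636 + 0.32·0.000779) / 0.3744 = 0.09307 mg/L.
Travel time t = 6.8e+04 m / 0.88 m/s = 7.727e+04 s = 0.8944 d.
C = 0.09307·exp(−0.081·0.8944) = 0.09307·0.9301 = 0.08657 mg/L.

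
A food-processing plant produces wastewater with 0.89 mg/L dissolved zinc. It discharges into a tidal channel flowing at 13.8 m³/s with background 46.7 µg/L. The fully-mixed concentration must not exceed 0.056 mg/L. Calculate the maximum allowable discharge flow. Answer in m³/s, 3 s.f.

0.154 m³/s

46.7 µg/L = 0.0467 mg/L.
Mass balance at complete mixing: C_std·(Q_w + Q_r) = Q_w·C_e + Q_r·C_b.
Rearranging, Q_w = Q_r·(C_std − C_b)/(C_e − C_std) = 13.8·(0.056 − 0.0467) / (0.89 − 0.056) = 0.1539 m³/s.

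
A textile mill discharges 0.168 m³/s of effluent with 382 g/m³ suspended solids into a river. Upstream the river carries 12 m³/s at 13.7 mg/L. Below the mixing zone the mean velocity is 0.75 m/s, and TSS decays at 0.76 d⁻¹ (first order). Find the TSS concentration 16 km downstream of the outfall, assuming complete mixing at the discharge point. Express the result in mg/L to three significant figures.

15.6 mg/L

After complete mixing, C₀ = (0.168·382 + 12·13.7) / 12.17 = 18.79 mg/L.
Travel time t = 1.6e+04 m / 0.75 m/s = 2.133e+04 s = 0.2469 d.
C = 18.79·exp(−0.76·0.2469) = 18.79·0.8289 = 15.57 mg/L.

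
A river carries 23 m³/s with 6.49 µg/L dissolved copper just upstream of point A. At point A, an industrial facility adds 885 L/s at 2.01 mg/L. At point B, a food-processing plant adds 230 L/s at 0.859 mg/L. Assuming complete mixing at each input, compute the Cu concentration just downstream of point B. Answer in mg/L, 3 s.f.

0.0881 mg/L

6.49 µg/L = 0.00649 mg/L.
885 L/s = 0.885 m³/s.
After input A: C = (23·0.00649 + 0.885·2.01) / 23.89 = 0.08073 mg/L.
230 L/s = 0.23 m³/s.
After input B: C = (23.89·0.08073 + 0.23·0.859) / 24.12 = 0.08815 mg/L.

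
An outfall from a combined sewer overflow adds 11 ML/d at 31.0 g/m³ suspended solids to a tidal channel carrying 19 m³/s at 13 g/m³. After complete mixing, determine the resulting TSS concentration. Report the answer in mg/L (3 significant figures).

13.1 mg/L

11 ML/d = 0.1273 m³/s.
Conservation of mass across the mixing zone: C = (0.1273·31 + 19·13) / (0.1273 + 19) = 250.9/19.13 = 13.12 mg/L.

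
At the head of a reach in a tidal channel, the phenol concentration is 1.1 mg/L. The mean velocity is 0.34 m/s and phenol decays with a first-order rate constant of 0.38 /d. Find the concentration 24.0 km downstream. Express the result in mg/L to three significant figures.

0.806 mg/L

Travel time t = 24.0 km / 0.34 m/s = 2.4e+04/0.34 = 7.059e+04 s = 0.817 d.
First-order decay: C = 1.1·exp(−0.38·0.817) = 1.1·0.7331 = 0.8064 mg/L.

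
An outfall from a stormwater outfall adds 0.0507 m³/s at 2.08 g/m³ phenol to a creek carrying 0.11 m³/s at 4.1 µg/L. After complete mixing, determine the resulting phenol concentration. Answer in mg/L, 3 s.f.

0.659 mg/L

4.1 µg/L = 0.0041 mg/L.
Conservation of mass across the mixing zone: C = (0.0507·2.08 + 0.11·0.0041) / (0.0507 + 0.11) = 0.1059/0.1607 = 0.659 mg/L.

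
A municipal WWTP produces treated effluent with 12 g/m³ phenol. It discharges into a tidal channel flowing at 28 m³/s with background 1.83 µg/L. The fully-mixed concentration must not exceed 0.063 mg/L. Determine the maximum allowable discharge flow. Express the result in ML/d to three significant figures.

12.4 ML/d

1.83 µg/L = 0.00183 mg/L.
Mass balance at complete mixing: C_std·(Q_w + Q_r) = Q_w·C_e + Q_r·C_b.
Rearranging, Q_w = Q_r·(C_std − C_b)/(C_e − C_std) = 28·(0.063 − 0.00183) / (12 − 0.063) = 0.1435 m³/s.
= 12.4 ML/d.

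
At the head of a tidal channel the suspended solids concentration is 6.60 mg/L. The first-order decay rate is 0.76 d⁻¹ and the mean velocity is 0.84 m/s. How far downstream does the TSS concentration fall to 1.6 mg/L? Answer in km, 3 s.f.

From C = C₀·e^(−kt), t = ln(C₀/C)/k = ln(6.60/1.6)/0.76 = 1.417/0.76 = 1.865 d.
Distance = v·t = 0.84 m/s × 1.611e+05 s = 1.353e+05 m = 135.3 km.

135 km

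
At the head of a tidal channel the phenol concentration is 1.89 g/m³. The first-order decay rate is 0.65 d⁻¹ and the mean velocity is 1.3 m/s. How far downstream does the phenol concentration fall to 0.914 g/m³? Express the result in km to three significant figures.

From C = C₀·e^(−kt), t = ln(C₀/C)/k = ln(1.89/0.914)/0.65 = 0.7265/0.65 = 1.118 d.
Distance = v·t = 1.3 m/s × 9.657e+04 s = 1.255e+05 m = 125.5 km.

126 km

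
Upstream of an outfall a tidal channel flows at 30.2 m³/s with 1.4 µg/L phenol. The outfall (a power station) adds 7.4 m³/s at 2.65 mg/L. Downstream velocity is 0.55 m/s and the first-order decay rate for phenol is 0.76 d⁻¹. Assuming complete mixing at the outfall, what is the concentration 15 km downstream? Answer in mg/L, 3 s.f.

1.4 µg/L = 0.0014 mg/L.
After complete mixing, C₀ = (7.4·2.65 + 30.2·0.0014) / 37.6 = 0.5227 mg/L.
Travel time t = 1.5e+04 m / 0.55 m/s = 2.727e+04 s = 0.3157 d.
C = 0.5227·exp(−0.76·0.3157) = 0.5227·0.7867 = 0.4112 mg/L.

0.411 mg/L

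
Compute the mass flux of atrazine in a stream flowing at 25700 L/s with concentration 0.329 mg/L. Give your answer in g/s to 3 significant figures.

8.46 g/s

25700 L/s = 25.7 m³/s.
Mass flux = Q·C = 25.7 m³/s × 0.329 g/m³ = 8.455 g/s.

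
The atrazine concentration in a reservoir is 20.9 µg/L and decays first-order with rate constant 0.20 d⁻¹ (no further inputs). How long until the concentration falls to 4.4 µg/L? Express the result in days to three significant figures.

t = ln(C₀/C)/k = ln(20.9/4.4)/0.20 = 1.558/0.20 = 7.791 d.

7.79 d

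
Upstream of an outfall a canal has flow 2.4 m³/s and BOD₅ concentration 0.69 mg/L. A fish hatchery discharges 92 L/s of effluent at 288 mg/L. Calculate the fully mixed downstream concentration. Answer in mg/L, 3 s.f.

11.3 mg/L

92 L/s = 0.092 m³/s.
Flow-weighted mixing gives C = (0.092·288 + 2.4·0.69) / (0.092 + 2.4) = 28.15/2.492 = 11.3 mg/L.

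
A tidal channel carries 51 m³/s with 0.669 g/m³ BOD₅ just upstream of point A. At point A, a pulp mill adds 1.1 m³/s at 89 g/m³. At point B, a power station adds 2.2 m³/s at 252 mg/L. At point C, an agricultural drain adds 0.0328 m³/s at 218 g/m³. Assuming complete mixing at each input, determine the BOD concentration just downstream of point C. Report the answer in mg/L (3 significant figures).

12.8 mg/L

After input A: C = (51·0.669 + 1.1·89) / 52.1 = 2.534 mg/L.
After input B: C = (52.1·2.534 + 2.2·252) / 54.3 = 12.64 mg/L.
After input C: C = (54.3·12.64 + 0.0328·218) / 54.33 = 12.77 mg/L.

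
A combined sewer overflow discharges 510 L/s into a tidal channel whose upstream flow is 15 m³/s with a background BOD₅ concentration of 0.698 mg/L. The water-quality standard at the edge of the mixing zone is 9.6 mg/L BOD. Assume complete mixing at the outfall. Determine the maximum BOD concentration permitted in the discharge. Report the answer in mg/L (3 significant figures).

510 L/s = 0.51 m³/s.
Mass balance: 9.6·15.51 = 0.51·Cₑ + 15·0.698.
Cₑ = (148.9 − 10.47) / 0.51 = 271.4 mg/L.

271 mg/L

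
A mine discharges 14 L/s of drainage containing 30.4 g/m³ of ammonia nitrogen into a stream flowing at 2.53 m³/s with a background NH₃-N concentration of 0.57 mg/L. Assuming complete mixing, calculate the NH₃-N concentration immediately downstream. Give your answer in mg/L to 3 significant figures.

0.734 mg/L

14 L/s = 0.014 m³/s.
Flow-weighted mixing gives C = (0.014·30.4 + 2.53·0.57) / (0.014 + 2.53) = 1.868/2.544 = 0.7342 mg/L.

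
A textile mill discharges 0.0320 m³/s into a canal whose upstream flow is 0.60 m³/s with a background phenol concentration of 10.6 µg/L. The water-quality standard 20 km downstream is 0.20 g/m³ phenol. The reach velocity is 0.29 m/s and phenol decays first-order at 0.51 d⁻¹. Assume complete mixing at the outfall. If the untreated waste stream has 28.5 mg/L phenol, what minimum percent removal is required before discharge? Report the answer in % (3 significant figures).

10.6 µg/L = 0.0106 mg/L.
Travel time to the compliance point: t = 2e+04/0.29 = 6.897e+04 s = 0.7982 d; decay factor exp(−0.51·0.7982) = 0.6656.
So the concentration just after mixing may be at most 0.2/0.6656 = 0.3005 mg/L.
Mass balance: 0.3005·0.632 = 0.032·Cₑ + 0.6·0.0106.
Cₑ = (0.1899 − 0.00636) / 0.032 = 5.736 mg/L.
Required removal = 1 − 5.736/28.5 = 79.87 %.

79.9 %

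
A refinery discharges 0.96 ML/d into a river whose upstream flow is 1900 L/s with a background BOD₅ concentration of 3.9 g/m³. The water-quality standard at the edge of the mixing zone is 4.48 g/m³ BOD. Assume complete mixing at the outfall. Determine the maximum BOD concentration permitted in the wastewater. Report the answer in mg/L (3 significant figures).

0.96 ML/d = 0.01111 m³/s.
1900 L/s = 1.9 m³/s.
Mass balance: 4.48·1.911 = 0.01111·Cₑ + 1.9·3.9.
Cₑ = (8.562 − 7.41) / 0.01111 = 103.7 mg/L.

104 mg/L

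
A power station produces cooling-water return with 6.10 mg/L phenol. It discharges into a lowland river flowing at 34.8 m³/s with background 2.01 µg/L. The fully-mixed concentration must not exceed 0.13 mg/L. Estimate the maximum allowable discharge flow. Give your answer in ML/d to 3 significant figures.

2.01 µg/L = 0.00201 mg/L.
Mass balance at complete mixing: C_std·(Q_w + Q_r) = Q_w·C_e + Q_r·C_b.
Rearranging, Q_w = Q_r·(C_std − C_b)/(C_e − C_std) = 34.8·(0.13 − 0.00201) / (6.1 − 0.13) = 0.7461 m³/s.
= 64.46 ML/d.

64.5 ML/d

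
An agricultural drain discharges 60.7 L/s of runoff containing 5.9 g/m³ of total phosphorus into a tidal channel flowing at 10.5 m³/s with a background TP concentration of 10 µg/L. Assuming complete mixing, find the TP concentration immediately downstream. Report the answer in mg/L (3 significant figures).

60.7 L/s = 0.0607 m³/s.
10 µg/L = 0.01 mg/L.
By mass balance at complete mixing, C = (0.0607·5.9 + 10.5·0.01) / (0.0607 + 10.5) = 0.4631/10.56 = 0.04385 mg/L.

0.0439 mg/L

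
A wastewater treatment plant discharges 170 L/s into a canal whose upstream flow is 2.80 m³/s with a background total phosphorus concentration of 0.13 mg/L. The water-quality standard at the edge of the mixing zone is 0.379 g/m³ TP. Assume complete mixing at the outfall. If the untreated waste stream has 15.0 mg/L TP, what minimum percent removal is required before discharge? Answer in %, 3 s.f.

170 L/s = 0.17 m³/s.
Mass balance: 0.379·2.97 = 0.17·Cₑ + 2.8·0.13.
Cₑ = (1.126 − 0.364) / 0.17 = 4.48 mg/L.
Required removal = 1 − 4.48/15.0 = 70.13 %.

70.1 %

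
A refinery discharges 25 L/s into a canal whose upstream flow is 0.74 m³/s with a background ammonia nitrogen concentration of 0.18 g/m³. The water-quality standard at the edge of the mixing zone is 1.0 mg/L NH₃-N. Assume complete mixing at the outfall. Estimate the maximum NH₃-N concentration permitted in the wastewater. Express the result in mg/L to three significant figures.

25.3 mg/L

25 L/s = 0.025 m³/s.
Mass balance: 1·0.765 = 0.025·Cₑ + 0.74·0.18.
Cₑ = (0.765 − 0.1332) / 0.025 = 25.27 mg/L.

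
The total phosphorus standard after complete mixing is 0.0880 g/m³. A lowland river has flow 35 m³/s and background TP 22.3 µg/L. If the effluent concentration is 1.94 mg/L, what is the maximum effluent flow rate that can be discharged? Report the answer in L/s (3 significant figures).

1240 L/s

22.3 µg/L = 0.0223 mg/L.
Mass balance at complete mixing: C_std·(Q_w + Q_r) = Q_w·C_e + Q_r·C_b.
Rearranging, Q_w = Q_r·(C_std − C_b)/(C_e − C_std) = 35·(0.088 − 0.0223) / (1.94 − 0.088) = 1.242 m³/s.
= 1242 L/s.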